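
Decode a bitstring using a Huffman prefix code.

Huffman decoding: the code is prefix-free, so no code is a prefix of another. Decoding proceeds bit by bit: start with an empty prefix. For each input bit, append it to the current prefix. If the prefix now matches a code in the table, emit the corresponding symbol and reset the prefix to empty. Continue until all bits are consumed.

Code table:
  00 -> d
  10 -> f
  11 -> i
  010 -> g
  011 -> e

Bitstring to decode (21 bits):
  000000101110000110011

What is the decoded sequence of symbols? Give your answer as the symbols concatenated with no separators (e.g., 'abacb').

Bit 0: prefix='0' (no match yet)
Bit 1: prefix='00' -> emit 'd', reset
Bit 2: prefix='0' (no match yet)
Bit 3: prefix='00' -> emit 'd', reset
Bit 4: prefix='0' (no match yet)
Bit 5: prefix='00' -> emit 'd', reset
Bit 6: prefix='1' (no match yet)
Bit 7: prefix='10' -> emit 'f', reset
Bit 8: prefix='1' (no match yet)
Bit 9: prefix='11' -> emit 'i', reset
Bit 10: prefix='1' (no match yet)
Bit 11: prefix='10' -> emit 'f', reset
Bit 12: prefix='0' (no match yet)
Bit 13: prefix='00' -> emit 'd', reset
Bit 14: prefix='0' (no match yet)
Bit 15: prefix='01' (no match yet)
Bit 16: prefix='011' -> emit 'e', reset
Bit 17: prefix='0' (no match yet)
Bit 18: prefix='00' -> emit 'd', reset
Bit 19: prefix='1' (no match yet)
Bit 20: prefix='11' -> emit 'i', reset

Answer: dddfifdedi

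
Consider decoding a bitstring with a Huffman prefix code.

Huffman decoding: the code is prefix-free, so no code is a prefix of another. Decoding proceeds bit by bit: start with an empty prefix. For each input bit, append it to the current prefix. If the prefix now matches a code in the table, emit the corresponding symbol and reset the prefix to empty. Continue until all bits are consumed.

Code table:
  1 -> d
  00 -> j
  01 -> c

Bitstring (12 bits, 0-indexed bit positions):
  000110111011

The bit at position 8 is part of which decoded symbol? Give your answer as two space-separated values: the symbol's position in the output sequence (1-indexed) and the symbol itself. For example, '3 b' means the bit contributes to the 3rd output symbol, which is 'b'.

Answer: 6 d

Derivation:
Bit 0: prefix='0' (no match yet)
Bit 1: prefix='00' -> emit 'j', reset
Bit 2: prefix='0' (no match yet)
Bit 3: prefix='01' -> emit 'c', reset
Bit 4: prefix='1' -> emit 'd', reset
Bit 5: prefix='0' (no match yet)
Bit 6: prefix='01' -> emit 'c', reset
Bit 7: prefix='1' -> emit 'd', reset
Bit 8: prefix='1' -> emit 'd', reset
Bit 9: prefix='0' (no match yet)
Bit 10: prefix='01' -> emit 'c', reset
Bit 11: prefix='1' -> emit 'd', reset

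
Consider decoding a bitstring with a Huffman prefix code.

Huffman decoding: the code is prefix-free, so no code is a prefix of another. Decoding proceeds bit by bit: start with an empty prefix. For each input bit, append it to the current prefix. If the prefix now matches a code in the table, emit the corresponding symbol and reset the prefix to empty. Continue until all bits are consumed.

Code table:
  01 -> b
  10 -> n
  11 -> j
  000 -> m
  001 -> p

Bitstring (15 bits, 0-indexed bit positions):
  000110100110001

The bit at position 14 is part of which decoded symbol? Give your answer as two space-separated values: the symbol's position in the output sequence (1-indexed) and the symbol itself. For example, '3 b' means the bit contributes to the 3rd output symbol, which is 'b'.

Answer: 6 p

Derivation:
Bit 0: prefix='0' (no match yet)
Bit 1: prefix='00' (no match yet)
Bit 2: prefix='000' -> emit 'm', reset
Bit 3: prefix='1' (no match yet)
Bit 4: prefix='11' -> emit 'j', reset
Bit 5: prefix='0' (no match yet)
Bit 6: prefix='01' -> emit 'b', reset
Bit 7: prefix='0' (no match yet)
Bit 8: prefix='00' (no match yet)
Bit 9: prefix='001' -> emit 'p', reset
Bit 10: prefix='1' (no match yet)
Bit 11: prefix='10' -> emit 'n', reset
Bit 12: prefix='0' (no match yet)
Bit 13: prefix='00' (no match yet)
Bit 14: prefix='001' -> emit 'p', reset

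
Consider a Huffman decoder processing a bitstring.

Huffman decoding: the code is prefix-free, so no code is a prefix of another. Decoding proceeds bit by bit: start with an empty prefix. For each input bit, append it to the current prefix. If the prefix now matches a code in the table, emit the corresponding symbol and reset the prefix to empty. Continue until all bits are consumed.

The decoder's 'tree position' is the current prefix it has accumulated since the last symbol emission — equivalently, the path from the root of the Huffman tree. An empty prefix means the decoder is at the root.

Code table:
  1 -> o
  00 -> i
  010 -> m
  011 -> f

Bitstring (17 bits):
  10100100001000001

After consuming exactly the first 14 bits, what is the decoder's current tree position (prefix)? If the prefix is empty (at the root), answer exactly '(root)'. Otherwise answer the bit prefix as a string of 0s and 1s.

Answer: (root)

Derivation:
Bit 0: prefix='1' -> emit 'o', reset
Bit 1: prefix='0' (no match yet)
Bit 2: prefix='01' (no match yet)
Bit 3: prefix='010' -> emit 'm', reset
Bit 4: prefix='0' (no match yet)
Bit 5: prefix='01' (no match yet)
Bit 6: prefix='010' -> emit 'm', reset
Bit 7: prefix='0' (no match yet)
Bit 8: prefix='00' -> emit 'i', reset
Bit 9: prefix='0' (no match yet)
Bit 10: prefix='01' (no match yet)
Bit 11: prefix='010' -> emit 'm', reset
Bit 12: prefix='0' (no match yet)
Bit 13: prefix='00' -> emit 'i', reset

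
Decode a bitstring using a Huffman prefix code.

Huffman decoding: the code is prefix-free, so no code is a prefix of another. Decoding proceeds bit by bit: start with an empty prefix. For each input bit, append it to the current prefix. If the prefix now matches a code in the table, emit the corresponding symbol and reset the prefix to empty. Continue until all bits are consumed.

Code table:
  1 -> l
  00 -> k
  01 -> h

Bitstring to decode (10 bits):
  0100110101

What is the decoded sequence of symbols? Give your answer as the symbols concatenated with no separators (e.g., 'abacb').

Bit 0: prefix='0' (no match yet)
Bit 1: prefix='01' -> emit 'h', reset
Bit 2: prefix='0' (no match yet)
Bit 3: prefix='00' -> emit 'k', reset
Bit 4: prefix='1' -> emit 'l', reset
Bit 5: prefix='1' -> emit 'l', reset
Bit 6: prefix='0' (no match yet)
Bit 7: prefix='01' -> emit 'h', reset
Bit 8: prefix='0' (no match yet)
Bit 9: prefix='01' -> emit 'h', reset

Answer: hkllhh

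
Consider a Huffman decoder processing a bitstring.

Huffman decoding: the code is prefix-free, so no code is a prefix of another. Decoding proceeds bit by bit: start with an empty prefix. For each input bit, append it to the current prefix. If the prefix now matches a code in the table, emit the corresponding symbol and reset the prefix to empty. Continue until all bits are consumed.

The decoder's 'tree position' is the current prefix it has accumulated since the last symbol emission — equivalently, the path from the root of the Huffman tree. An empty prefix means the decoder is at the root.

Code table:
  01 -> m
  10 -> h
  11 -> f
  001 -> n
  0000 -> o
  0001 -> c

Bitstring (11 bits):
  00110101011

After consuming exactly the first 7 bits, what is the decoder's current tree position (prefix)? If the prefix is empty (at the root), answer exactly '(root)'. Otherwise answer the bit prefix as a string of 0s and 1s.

Bit 0: prefix='0' (no match yet)
Bit 1: prefix='00' (no match yet)
Bit 2: prefix='001' -> emit 'n', reset
Bit 3: prefix='1' (no match yet)
Bit 4: prefix='10' -> emit 'h', reset
Bit 5: prefix='1' (no match yet)
Bit 6: prefix='10' -> emit 'h', reset

Answer: (root)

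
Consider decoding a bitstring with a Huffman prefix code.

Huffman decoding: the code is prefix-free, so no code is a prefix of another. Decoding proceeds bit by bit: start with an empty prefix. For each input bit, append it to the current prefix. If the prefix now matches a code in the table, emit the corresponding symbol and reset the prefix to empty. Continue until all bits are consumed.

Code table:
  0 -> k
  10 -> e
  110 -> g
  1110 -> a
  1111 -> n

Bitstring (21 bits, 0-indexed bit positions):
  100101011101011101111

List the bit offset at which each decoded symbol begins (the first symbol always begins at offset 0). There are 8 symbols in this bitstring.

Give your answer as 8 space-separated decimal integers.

Answer: 0 2 3 5 7 11 13 17

Derivation:
Bit 0: prefix='1' (no match yet)
Bit 1: prefix='10' -> emit 'e', reset
Bit 2: prefix='0' -> emit 'k', reset
Bit 3: prefix='1' (no match yet)
Bit 4: prefix='10' -> emit 'e', reset
Bit 5: prefix='1' (no match yet)
Bit 6: prefix='10' -> emit 'e', reset
Bit 7: prefix='1' (no match yet)
Bit 8: prefix='11' (no match yet)
Bit 9: prefix='111' (no match yet)
Bit 10: prefix='1110' -> emit 'a', reset
Bit 11: prefix='1' (no match yet)
Bit 12: prefix='10' -> emit 'e', reset
Bit 13: prefix='1' (no match yet)
Bit 14: prefix='11' (no match yet)
Bit 15: prefix='111' (no match yet)
Bit 16: prefix='1110' -> emit 'a', reset
Bit 17: prefix='1' (no match yet)
Bit 18: prefix='11' (no match yet)
Bit 19: prefix='111' (no match yet)
Bit 20: prefix='1111' -> emit 'n', reset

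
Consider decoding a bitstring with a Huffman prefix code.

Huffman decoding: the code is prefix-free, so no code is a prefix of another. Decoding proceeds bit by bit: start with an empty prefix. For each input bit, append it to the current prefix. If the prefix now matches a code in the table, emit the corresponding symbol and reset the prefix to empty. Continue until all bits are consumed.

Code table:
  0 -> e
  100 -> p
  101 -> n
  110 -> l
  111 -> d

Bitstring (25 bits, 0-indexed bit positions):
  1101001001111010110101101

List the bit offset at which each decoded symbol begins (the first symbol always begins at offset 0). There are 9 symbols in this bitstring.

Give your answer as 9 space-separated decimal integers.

Bit 0: prefix='1' (no match yet)
Bit 1: prefix='11' (no match yet)
Bit 2: prefix='110' -> emit 'l', reset
Bit 3: prefix='1' (no match yet)
Bit 4: prefix='10' (no match yet)
Bit 5: prefix='100' -> emit 'p', reset
Bit 6: prefix='1' (no match yet)
Bit 7: prefix='10' (no match yet)
Bit 8: prefix='100' -> emit 'p', reset
Bit 9: prefix='1' (no match yet)
Bit 10: prefix='11' (no match yet)
Bit 11: prefix='111' -> emit 'd', reset
Bit 12: prefix='1' (no match yet)
Bit 13: prefix='10' (no match yet)
Bit 14: prefix='101' -> emit 'n', reset
Bit 15: prefix='0' -> emit 'e', reset
Bit 16: prefix='1' (no match yet)
Bit 17: prefix='11' (no match yet)
Bit 18: prefix='110' -> emit 'l', reset
Bit 19: prefix='1' (no match yet)
Bit 20: prefix='10' (no match yet)
Bit 21: prefix='101' -> emit 'n', reset
Bit 22: prefix='1' (no match yet)
Bit 23: prefix='10' (no match yet)
Bit 24: prefix='101' -> emit 'n', reset

Answer: 0 3 6 9 12 15 16 19 22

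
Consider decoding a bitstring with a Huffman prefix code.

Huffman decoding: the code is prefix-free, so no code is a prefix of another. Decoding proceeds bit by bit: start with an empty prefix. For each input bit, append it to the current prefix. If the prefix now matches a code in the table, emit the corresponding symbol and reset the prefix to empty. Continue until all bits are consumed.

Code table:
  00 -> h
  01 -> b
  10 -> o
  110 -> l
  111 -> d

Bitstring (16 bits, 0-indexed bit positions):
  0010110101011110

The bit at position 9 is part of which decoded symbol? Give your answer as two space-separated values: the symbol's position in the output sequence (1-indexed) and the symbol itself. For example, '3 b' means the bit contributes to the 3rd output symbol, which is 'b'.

Bit 0: prefix='0' (no match yet)
Bit 1: prefix='00' -> emit 'h', reset
Bit 2: prefix='1' (no match yet)
Bit 3: prefix='10' -> emit 'o', reset
Bit 4: prefix='1' (no match yet)
Bit 5: prefix='11' (no match yet)
Bit 6: prefix='110' -> emit 'l', reset
Bit 7: prefix='1' (no match yet)
Bit 8: prefix='10' -> emit 'o', reset
Bit 9: prefix='1' (no match yet)
Bit 10: prefix='10' -> emit 'o', reset
Bit 11: prefix='1' (no match yet)
Bit 12: prefix='11' (no match yet)
Bit 13: prefix='111' -> emit 'd', reset

Answer: 5 o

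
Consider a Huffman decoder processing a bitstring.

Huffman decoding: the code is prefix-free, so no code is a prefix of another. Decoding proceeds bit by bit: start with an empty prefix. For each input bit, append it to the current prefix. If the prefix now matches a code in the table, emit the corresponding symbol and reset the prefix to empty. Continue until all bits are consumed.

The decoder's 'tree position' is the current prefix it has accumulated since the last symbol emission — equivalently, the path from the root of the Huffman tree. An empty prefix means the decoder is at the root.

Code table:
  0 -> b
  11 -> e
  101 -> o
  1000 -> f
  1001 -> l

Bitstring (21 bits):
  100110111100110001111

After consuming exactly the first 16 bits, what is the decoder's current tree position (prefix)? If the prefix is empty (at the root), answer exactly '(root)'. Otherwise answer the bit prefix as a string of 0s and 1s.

Answer: 100

Derivation:
Bit 0: prefix='1' (no match yet)
Bit 1: prefix='10' (no match yet)
Bit 2: prefix='100' (no match yet)
Bit 3: prefix='1001' -> emit 'l', reset
Bit 4: prefix='1' (no match yet)
Bit 5: prefix='10' (no match yet)
Bit 6: prefix='101' -> emit 'o', reset
Bit 7: prefix='1' (no match yet)
Bit 8: prefix='11' -> emit 'e', reset
Bit 9: prefix='1' (no match yet)
Bit 10: prefix='10' (no match yet)
Bit 11: prefix='100' (no match yet)
Bit 12: prefix='1001' -> emit 'l', reset
Bit 13: prefix='1' (no match yet)
Bit 14: prefix='10' (no match yet)
Bit 15: prefix='100' (no match yet)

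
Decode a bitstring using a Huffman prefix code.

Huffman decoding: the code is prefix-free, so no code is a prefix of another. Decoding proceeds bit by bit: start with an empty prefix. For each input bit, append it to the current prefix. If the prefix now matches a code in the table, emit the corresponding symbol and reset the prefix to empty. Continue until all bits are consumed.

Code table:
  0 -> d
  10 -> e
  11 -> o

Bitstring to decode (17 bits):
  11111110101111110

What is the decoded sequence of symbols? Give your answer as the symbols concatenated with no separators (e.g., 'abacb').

Answer: oooeeoood

Derivation:
Bit 0: prefix='1' (no match yet)
Bit 1: prefix='11' -> emit 'o', reset
Bit 2: prefix='1' (no match yet)
Bit 3: prefix='11' -> emit 'o', reset
Bit 4: prefix='1' (no match yet)
Bit 5: prefix='11' -> emit 'o', reset
Bit 6: prefix='1' (no match yet)
Bit 7: prefix='10' -> emit 'e', reset
Bit 8: prefix='1' (no match yet)
Bit 9: prefix='10' -> emit 'e', reset
Bit 10: prefix='1' (no match yet)
Bit 11: prefix='11' -> emit 'o', reset
Bit 12: prefix='1' (no match yet)
Bit 13: prefix='11' -> emit 'o', reset
Bit 14: prefix='1' (no match yet)
Bit 15: prefix='11' -> emit 'o', reset
Bit 16: prefix='0' -> emit 'd', reset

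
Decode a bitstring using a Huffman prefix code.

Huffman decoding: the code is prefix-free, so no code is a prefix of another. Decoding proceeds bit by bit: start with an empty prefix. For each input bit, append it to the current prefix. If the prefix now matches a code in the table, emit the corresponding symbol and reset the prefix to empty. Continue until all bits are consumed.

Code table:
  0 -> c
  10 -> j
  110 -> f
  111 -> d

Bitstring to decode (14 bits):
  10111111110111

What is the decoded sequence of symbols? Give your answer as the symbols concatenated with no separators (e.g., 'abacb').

Answer: jddfd

Derivation:
Bit 0: prefix='1' (no match yet)
Bit 1: prefix='10' -> emit 'j', reset
Bit 2: prefix='1' (no match yet)
Bit 3: prefix='11' (no match yet)
Bit 4: prefix='111' -> emit 'd', reset
Bit 5: prefix='1' (no match yet)
Bit 6: prefix='11' (no match yet)
Bit 7: prefix='111' -> emit 'd', reset
Bit 8: prefix='1' (no match yet)
Bit 9: prefix='11' (no match yet)
Bit 10: prefix='110' -> emit 'f', reset
Bit 11: prefix='1' (no match yet)
Bit 12: prefix='11' (no match yet)
Bit 13: prefix='111' -> emit 'd', reset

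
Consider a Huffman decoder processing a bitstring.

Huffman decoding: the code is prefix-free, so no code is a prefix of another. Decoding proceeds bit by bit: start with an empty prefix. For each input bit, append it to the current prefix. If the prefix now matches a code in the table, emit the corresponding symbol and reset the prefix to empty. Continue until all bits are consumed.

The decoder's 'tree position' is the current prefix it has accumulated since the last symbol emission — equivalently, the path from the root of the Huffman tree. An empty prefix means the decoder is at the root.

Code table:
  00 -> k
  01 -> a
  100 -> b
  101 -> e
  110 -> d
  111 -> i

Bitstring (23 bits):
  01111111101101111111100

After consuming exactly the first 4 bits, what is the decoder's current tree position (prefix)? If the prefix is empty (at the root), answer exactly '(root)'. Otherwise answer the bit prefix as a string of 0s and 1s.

Answer: 11

Derivation:
Bit 0: prefix='0' (no match yet)
Bit 1: prefix='01' -> emit 'a', reset
Bit 2: prefix='1' (no match yet)
Bit 3: prefix='11' (no match yet)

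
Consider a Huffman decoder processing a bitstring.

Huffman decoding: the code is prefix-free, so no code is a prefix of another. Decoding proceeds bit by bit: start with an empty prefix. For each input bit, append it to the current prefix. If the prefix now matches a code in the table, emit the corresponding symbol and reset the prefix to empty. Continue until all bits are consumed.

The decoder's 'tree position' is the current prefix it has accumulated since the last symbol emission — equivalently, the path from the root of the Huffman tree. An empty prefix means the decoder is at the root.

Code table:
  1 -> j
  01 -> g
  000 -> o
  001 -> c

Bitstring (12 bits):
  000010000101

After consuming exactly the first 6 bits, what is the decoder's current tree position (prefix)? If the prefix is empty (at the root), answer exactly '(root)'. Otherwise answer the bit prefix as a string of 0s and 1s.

Bit 0: prefix='0' (no match yet)
Bit 1: prefix='00' (no match yet)
Bit 2: prefix='000' -> emit 'o', reset
Bit 3: prefix='0' (no match yet)
Bit 4: prefix='01' -> emit 'g', reset
Bit 5: prefix='0' (no match yet)

Answer: 0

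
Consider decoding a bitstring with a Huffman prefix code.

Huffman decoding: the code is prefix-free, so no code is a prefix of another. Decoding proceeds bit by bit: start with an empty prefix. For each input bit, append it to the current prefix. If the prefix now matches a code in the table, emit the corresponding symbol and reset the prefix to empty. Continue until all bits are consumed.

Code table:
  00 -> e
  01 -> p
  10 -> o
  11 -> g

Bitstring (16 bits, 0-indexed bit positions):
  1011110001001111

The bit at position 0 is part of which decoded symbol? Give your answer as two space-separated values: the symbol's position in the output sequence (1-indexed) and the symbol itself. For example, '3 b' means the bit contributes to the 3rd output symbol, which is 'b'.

Answer: 1 o

Derivation:
Bit 0: prefix='1' (no match yet)
Bit 1: prefix='10' -> emit 'o', reset
Bit 2: prefix='1' (no match yet)
Bit 3: prefix='11' -> emit 'g', reset
Bit 4: prefix='1' (no match yet)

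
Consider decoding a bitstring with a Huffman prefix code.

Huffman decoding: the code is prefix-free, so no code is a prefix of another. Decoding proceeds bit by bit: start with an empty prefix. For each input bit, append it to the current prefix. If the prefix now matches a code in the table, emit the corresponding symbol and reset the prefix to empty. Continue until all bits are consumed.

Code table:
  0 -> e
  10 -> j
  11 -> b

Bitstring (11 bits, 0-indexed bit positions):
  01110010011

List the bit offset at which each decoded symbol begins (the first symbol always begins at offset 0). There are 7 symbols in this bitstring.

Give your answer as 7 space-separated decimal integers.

Bit 0: prefix='0' -> emit 'e', reset
Bit 1: prefix='1' (no match yet)
Bit 2: prefix='11' -> emit 'b', reset
Bit 3: prefix='1' (no match yet)
Bit 4: prefix='10' -> emit 'j', reset
Bit 5: prefix='0' -> emit 'e', reset
Bit 6: prefix='1' (no match yet)
Bit 7: prefix='10' -> emit 'j', reset
Bit 8: prefix='0' -> emit 'e', reset
Bit 9: prefix='1' (no match yet)
Bit 10: prefix='11' -> emit 'b', reset

Answer: 0 1 3 5 6 8 9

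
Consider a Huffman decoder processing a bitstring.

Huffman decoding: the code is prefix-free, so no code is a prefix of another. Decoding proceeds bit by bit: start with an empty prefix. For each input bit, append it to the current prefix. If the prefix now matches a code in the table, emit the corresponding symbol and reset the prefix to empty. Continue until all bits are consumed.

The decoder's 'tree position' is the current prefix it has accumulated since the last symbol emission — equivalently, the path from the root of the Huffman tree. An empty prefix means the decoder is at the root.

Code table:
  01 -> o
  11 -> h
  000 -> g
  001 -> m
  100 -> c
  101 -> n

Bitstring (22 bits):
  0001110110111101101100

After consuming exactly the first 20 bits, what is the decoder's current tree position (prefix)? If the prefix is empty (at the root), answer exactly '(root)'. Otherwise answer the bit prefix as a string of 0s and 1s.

Bit 0: prefix='0' (no match yet)
Bit 1: prefix='00' (no match yet)
Bit 2: prefix='000' -> emit 'g', reset
Bit 3: prefix='1' (no match yet)
Bit 4: prefix='11' -> emit 'h', reset
Bit 5: prefix='1' (no match yet)
Bit 6: prefix='10' (no match yet)
Bit 7: prefix='101' -> emit 'n', reset
Bit 8: prefix='1' (no match yet)
Bit 9: prefix='10' (no match yet)
Bit 10: prefix='101' -> emit 'n', reset
Bit 11: prefix='1' (no match yet)
Bit 12: prefix='11' -> emit 'h', reset
Bit 13: prefix='1' (no match yet)
Bit 14: prefix='10' (no match yet)
Bit 15: prefix='101' -> emit 'n', reset
Bit 16: prefix='1' (no match yet)
Bit 17: prefix='10' (no match yet)
Bit 18: prefix='101' -> emit 'n', reset
Bit 19: prefix='1' (no match yet)

Answer: 1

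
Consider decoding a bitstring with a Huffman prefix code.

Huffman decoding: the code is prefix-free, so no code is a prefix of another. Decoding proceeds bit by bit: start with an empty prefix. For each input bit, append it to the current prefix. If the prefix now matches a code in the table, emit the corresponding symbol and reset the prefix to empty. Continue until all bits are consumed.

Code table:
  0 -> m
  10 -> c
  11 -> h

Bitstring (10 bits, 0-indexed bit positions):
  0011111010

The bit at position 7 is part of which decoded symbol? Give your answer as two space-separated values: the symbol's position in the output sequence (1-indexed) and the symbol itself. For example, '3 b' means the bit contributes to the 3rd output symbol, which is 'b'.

Answer: 5 c

Derivation:
Bit 0: prefix='0' -> emit 'm', reset
Bit 1: prefix='0' -> emit 'm', reset
Bit 2: prefix='1' (no match yet)
Bit 3: prefix='11' -> emit 'h', reset
Bit 4: prefix='1' (no match yet)
Bit 5: prefix='11' -> emit 'h', reset
Bit 6: prefix='1' (no match yet)
Bit 7: prefix='10' -> emit 'c', reset
Bit 8: prefix='1' (no match yet)
Bit 9: prefix='10' -> emit 'c', reset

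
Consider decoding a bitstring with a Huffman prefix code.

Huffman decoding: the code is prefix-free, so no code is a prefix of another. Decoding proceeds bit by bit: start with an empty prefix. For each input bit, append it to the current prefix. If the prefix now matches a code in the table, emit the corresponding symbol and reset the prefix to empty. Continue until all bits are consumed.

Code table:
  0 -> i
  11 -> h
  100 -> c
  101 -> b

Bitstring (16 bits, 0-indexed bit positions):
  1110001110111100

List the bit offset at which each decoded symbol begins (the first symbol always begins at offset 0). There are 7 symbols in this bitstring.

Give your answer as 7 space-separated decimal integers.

Bit 0: prefix='1' (no match yet)
Bit 1: prefix='11' -> emit 'h', reset
Bit 2: prefix='1' (no match yet)
Bit 3: prefix='10' (no match yet)
Bit 4: prefix='100' -> emit 'c', reset
Bit 5: prefix='0' -> emit 'i', reset
Bit 6: prefix='1' (no match yet)
Bit 7: prefix='11' -> emit 'h', reset
Bit 8: prefix='1' (no match yet)
Bit 9: prefix='10' (no match yet)
Bit 10: prefix='101' -> emit 'b', reset
Bit 11: prefix='1' (no match yet)
Bit 12: prefix='11' -> emit 'h', reset
Bit 13: prefix='1' (no match yet)
Bit 14: prefix='10' (no match yet)
Bit 15: prefix='100' -> emit 'c', reset

Answer: 0 2 5 6 8 11 13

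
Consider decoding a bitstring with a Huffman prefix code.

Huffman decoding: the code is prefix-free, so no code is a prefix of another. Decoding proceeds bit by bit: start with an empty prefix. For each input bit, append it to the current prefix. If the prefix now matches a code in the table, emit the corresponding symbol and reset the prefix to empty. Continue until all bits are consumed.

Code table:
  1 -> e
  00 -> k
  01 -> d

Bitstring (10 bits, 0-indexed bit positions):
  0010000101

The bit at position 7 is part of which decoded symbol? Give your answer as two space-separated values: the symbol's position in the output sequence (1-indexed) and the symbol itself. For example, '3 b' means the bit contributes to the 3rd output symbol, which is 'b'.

Answer: 5 e

Derivation:
Bit 0: prefix='0' (no match yet)
Bit 1: prefix='00' -> emit 'k', reset
Bit 2: prefix='1' -> emit 'e', reset
Bit 3: prefix='0' (no match yet)
Bit 4: prefix='00' -> emit 'k', reset
Bit 5: prefix='0' (no match yet)
Bit 6: prefix='00' -> emit 'k', reset
Bit 7: prefix='1' -> emit 'e', reset
Bit 8: prefix='0' (no match yet)
Bit 9: prefix='01' -> emit 'd', reset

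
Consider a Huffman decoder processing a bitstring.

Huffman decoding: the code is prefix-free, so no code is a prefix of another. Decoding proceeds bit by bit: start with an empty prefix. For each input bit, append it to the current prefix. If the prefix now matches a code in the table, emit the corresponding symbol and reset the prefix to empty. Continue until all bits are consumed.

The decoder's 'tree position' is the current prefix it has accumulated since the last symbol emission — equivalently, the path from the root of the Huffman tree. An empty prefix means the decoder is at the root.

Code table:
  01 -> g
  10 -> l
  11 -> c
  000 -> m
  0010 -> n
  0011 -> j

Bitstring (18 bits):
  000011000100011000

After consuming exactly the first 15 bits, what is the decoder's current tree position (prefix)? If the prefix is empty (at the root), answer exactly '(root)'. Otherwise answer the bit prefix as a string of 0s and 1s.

Answer: (root)

Derivation:
Bit 0: prefix='0' (no match yet)
Bit 1: prefix='00' (no match yet)
Bit 2: prefix='000' -> emit 'm', reset
Bit 3: prefix='0' (no match yet)
Bit 4: prefix='01' -> emit 'g', reset
Bit 5: prefix='1' (no match yet)
Bit 6: prefix='10' -> emit 'l', reset
Bit 7: prefix='0' (no match yet)
Bit 8: prefix='00' (no match yet)
Bit 9: prefix='001' (no match yet)
Bit 10: prefix='0010' -> emit 'n', reset
Bit 11: prefix='0' (no match yet)
Bit 12: prefix='00' (no match yet)
Bit 13: prefix='001' (no match yet)
Bit 14: prefix='0011' -> emit 'j', reset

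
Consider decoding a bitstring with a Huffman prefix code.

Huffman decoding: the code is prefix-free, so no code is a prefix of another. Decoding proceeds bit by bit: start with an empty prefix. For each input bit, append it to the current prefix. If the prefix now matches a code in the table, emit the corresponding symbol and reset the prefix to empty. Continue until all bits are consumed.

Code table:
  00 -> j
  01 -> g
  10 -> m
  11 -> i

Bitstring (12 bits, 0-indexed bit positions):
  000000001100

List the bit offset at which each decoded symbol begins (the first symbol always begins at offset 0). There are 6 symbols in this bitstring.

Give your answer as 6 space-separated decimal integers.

Bit 0: prefix='0' (no match yet)
Bit 1: prefix='00' -> emit 'j', reset
Bit 2: prefix='0' (no match yet)
Bit 3: prefix='00' -> emit 'j', reset
Bit 4: prefix='0' (no match yet)
Bit 5: prefix='00' -> emit 'j', reset
Bit 6: prefix='0' (no match yet)
Bit 7: prefix='00' -> emit 'j', reset
Bit 8: prefix='1' (no match yet)
Bit 9: prefix='11' -> emit 'i', reset
Bit 10: prefix='0' (no match yet)
Bit 11: prefix='00' -> emit 'j', reset

Answer: 0 2 4 6 8 10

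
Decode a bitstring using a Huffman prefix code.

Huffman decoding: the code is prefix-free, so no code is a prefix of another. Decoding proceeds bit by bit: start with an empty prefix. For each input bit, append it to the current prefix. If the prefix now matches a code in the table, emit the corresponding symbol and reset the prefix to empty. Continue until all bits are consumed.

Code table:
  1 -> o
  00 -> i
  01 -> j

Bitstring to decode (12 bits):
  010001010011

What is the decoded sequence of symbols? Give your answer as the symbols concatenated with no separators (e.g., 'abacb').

Answer: jijjioo

Derivation:
Bit 0: prefix='0' (no match yet)
Bit 1: prefix='01' -> emit 'j', reset
Bit 2: prefix='0' (no match yet)
Bit 3: prefix='00' -> emit 'i', reset
Bit 4: prefix='0' (no match yet)
Bit 5: prefix='01' -> emit 'j', reset
Bit 6: prefix='0' (no match yet)
Bit 7: prefix='01' -> emit 'j', reset
Bit 8: prefix='0' (no match yet)
Bit 9: prefix='00' -> emit 'i', reset
Bit 10: prefix='1' -> emit 'o', reset
Bit 11: prefix='1' -> emit 'o', reset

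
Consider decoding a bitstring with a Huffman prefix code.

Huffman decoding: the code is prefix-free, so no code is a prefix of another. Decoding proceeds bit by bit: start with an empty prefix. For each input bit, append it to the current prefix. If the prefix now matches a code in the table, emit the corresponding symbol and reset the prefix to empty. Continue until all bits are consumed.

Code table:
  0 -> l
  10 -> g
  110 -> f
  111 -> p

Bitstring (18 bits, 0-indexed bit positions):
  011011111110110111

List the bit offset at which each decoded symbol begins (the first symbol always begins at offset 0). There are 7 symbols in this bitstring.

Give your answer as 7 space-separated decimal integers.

Bit 0: prefix='0' -> emit 'l', reset
Bit 1: prefix='1' (no match yet)
Bit 2: prefix='11' (no match yet)
Bit 3: prefix='110' -> emit 'f', reset
Bit 4: prefix='1' (no match yet)
Bit 5: prefix='11' (no match yet)
Bit 6: prefix='111' -> emit 'p', reset
Bit 7: prefix='1' (no match yet)
Bit 8: prefix='11' (no match yet)
Bit 9: prefix='111' -> emit 'p', reset
Bit 10: prefix='1' (no match yet)
Bit 11: prefix='10' -> emit 'g', reset
Bit 12: prefix='1' (no match yet)
Bit 13: prefix='11' (no match yet)
Bit 14: prefix='110' -> emit 'f', reset
Bit 15: prefix='1' (no match yet)
Bit 16: prefix='11' (no match yet)
Bit 17: prefix='111' -> emit 'p', reset

Answer: 0 1 4 7 10 12 15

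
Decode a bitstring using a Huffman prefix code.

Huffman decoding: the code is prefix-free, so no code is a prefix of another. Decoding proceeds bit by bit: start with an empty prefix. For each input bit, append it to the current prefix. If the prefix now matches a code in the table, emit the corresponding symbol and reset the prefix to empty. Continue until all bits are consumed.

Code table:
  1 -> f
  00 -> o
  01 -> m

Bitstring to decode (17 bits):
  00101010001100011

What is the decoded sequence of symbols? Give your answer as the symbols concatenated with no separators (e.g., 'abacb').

Bit 0: prefix='0' (no match yet)
Bit 1: prefix='00' -> emit 'o', reset
Bit 2: prefix='1' -> emit 'f', reset
Bit 3: prefix='0' (no match yet)
Bit 4: prefix='01' -> emit 'm', reset
Bit 5: prefix='0' (no match yet)
Bit 6: prefix='01' -> emit 'm', reset
Bit 7: prefix='0' (no match yet)
Bit 8: prefix='00' -> emit 'o', reset
Bit 9: prefix='0' (no match yet)
Bit 10: prefix='01' -> emit 'm', reset
Bit 11: prefix='1' -> emit 'f', reset
Bit 12: prefix='0' (no match yet)
Bit 13: prefix='00' -> emit 'o', reset
Bit 14: prefix='0' (no match yet)
Bit 15: prefix='01' -> emit 'm', reset
Bit 16: prefix='1' -> emit 'f', reset

Answer: ofmmomfomf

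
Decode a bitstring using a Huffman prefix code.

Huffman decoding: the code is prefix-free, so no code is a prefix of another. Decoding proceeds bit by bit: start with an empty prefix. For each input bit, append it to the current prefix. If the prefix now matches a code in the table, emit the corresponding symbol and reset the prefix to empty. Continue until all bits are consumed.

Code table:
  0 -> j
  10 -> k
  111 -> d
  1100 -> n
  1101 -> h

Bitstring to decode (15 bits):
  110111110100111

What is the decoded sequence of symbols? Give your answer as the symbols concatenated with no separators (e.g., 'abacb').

Bit 0: prefix='1' (no match yet)
Bit 1: prefix='11' (no match yet)
Bit 2: prefix='110' (no match yet)
Bit 3: prefix='1101' -> emit 'h', reset
Bit 4: prefix='1' (no match yet)
Bit 5: prefix='11' (no match yet)
Bit 6: prefix='111' -> emit 'd', reset
Bit 7: prefix='1' (no match yet)
Bit 8: prefix='10' -> emit 'k', reset
Bit 9: prefix='1' (no match yet)
Bit 10: prefix='10' -> emit 'k', reset
Bit 11: prefix='0' -> emit 'j', reset
Bit 12: prefix='1' (no match yet)
Bit 13: prefix='11' (no match yet)
Bit 14: prefix='111' -> emit 'd', reset

Answer: hdkkjd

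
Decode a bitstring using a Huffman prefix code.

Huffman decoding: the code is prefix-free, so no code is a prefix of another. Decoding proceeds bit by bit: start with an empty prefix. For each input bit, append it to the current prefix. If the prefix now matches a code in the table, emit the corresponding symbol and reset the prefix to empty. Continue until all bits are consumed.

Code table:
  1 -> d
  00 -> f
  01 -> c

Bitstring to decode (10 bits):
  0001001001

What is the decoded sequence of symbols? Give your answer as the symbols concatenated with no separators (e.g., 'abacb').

Answer: fcfdfd

Derivation:
Bit 0: prefix='0' (no match yet)
Bit 1: prefix='00' -> emit 'f', reset
Bit 2: prefix='0' (no match yet)
Bit 3: prefix='01' -> emit 'c', reset
Bit 4: prefix='0' (no match yet)
Bit 5: prefix='00' -> emit 'f', reset
Bit 6: prefix='1' -> emit 'd', reset
Bit 7: prefix='0' (no match yet)
Bit 8: prefix='00' -> emit 'f', reset
Bit 9: prefix='1' -> emit 'd', reset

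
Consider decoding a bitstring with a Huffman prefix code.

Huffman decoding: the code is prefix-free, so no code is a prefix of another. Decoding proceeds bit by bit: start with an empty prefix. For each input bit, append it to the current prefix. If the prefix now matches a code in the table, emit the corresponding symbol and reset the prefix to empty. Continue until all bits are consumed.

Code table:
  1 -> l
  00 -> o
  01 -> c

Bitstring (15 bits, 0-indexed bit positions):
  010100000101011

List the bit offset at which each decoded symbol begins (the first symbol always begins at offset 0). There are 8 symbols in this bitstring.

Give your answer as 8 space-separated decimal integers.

Answer: 0 2 4 6 8 10 12 14

Derivation:
Bit 0: prefix='0' (no match yet)
Bit 1: prefix='01' -> emit 'c', reset
Bit 2: prefix='0' (no match yet)
Bit 3: prefix='01' -> emit 'c', reset
Bit 4: prefix='0' (no match yet)
Bit 5: prefix='00' -> emit 'o', reset
Bit 6: prefix='0' (no match yet)
Bit 7: prefix='00' -> emit 'o', reset
Bit 8: prefix='0' (no match yet)
Bit 9: prefix='01' -> emit 'c', reset
Bit 10: prefix='0' (no match yet)
Bit 11: prefix='01' -> emit 'c', reset
Bit 12: prefix='0' (no match yet)
Bit 13: prefix='01' -> emit 'c', reset
Bit 14: prefix='1' -> emit 'l', reset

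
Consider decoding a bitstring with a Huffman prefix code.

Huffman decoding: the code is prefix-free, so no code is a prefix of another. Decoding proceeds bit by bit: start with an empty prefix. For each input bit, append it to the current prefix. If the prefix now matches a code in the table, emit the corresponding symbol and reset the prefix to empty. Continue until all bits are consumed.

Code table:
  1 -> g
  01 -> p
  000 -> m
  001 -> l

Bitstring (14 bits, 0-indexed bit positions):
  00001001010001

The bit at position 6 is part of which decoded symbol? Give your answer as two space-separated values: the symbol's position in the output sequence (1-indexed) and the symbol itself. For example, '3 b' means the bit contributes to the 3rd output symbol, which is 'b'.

Answer: 3 l

Derivation:
Bit 0: prefix='0' (no match yet)
Bit 1: prefix='00' (no match yet)
Bit 2: prefix='000' -> emit 'm', reset
Bit 3: prefix='0' (no match yet)
Bit 4: prefix='01' -> emit 'p', reset
Bit 5: prefix='0' (no match yet)
Bit 6: prefix='00' (no match yet)
Bit 7: prefix='001' -> emit 'l', reset
Bit 8: prefix='0' (no match yet)
Bit 9: prefix='01' -> emit 'p', reset
Bit 10: prefix='0' (no match yet)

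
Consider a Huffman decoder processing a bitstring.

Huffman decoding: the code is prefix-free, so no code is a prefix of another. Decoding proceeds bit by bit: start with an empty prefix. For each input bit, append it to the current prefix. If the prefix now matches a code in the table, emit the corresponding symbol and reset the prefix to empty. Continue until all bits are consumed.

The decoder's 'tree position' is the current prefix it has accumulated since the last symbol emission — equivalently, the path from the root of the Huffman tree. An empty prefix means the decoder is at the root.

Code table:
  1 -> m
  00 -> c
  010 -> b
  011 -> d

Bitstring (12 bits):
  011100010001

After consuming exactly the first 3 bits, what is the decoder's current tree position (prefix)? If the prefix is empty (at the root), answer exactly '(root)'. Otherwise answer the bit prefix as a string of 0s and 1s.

Answer: (root)

Derivation:
Bit 0: prefix='0' (no match yet)
Bit 1: prefix='01' (no match yet)
Bit 2: prefix='011' -> emit 'd', reset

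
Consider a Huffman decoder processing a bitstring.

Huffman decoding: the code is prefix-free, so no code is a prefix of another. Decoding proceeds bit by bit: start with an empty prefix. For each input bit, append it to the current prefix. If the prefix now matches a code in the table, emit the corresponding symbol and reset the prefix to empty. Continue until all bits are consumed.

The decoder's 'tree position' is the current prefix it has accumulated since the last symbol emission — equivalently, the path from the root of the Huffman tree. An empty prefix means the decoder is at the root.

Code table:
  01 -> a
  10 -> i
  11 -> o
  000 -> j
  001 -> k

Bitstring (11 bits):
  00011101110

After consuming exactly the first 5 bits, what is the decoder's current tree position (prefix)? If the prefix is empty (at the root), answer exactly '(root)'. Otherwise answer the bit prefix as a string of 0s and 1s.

Answer: (root)

Derivation:
Bit 0: prefix='0' (no match yet)
Bit 1: prefix='00' (no match yet)
Bit 2: prefix='000' -> emit 'j', reset
Bit 3: prefix='1' (no match yet)
Bit 4: prefix='11' -> emit 'o', reset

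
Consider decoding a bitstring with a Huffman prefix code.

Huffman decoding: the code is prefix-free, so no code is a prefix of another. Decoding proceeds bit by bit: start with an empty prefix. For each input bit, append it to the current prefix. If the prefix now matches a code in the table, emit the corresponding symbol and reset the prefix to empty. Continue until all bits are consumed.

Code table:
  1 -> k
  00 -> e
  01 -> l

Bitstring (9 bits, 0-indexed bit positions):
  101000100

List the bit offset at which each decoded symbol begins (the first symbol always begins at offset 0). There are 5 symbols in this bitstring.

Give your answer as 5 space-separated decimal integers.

Bit 0: prefix='1' -> emit 'k', reset
Bit 1: prefix='0' (no match yet)
Bit 2: prefix='01' -> emit 'l', reset
Bit 3: prefix='0' (no match yet)
Bit 4: prefix='00' -> emit 'e', reset
Bit 5: prefix='0' (no match yet)
Bit 6: prefix='01' -> emit 'l', reset
Bit 7: prefix='0' (no match yet)
Bit 8: prefix='00' -> emit 'e', reset

Answer: 0 1 3 5 7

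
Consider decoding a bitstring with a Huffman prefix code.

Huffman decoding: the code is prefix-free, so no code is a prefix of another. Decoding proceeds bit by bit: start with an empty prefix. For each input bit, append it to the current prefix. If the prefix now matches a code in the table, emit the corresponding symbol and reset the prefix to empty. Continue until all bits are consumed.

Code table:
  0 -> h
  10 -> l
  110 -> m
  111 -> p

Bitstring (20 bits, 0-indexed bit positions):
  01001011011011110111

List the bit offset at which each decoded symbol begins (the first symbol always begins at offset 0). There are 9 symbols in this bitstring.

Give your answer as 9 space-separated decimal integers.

Answer: 0 1 3 4 6 9 12 15 17

Derivation:
Bit 0: prefix='0' -> emit 'h', reset
Bit 1: prefix='1' (no match yet)
Bit 2: prefix='10' -> emit 'l', reset
Bit 3: prefix='0' -> emit 'h', reset
Bit 4: prefix='1' (no match yet)
Bit 5: prefix='10' -> emit 'l', reset
Bit 6: prefix='1' (no match yet)
Bit 7: prefix='11' (no match yet)
Bit 8: prefix='110' -> emit 'm', reset
Bit 9: prefix='1' (no match yet)
Bit 10: prefix='11' (no match yet)
Bit 11: prefix='110' -> emit 'm', reset
Bit 12: prefix='1' (no match yet)
Bit 13: prefix='11' (no match yet)
Bit 14: prefix='111' -> emit 'p', reset
Bit 15: prefix='1' (no match yet)
Bit 16: prefix='10' -> emit 'l', reset
Bit 17: prefix='1' (no match yet)
Bit 18: prefix='11' (no match yet)
Bit 19: prefix='111' -> emit 'p', reset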